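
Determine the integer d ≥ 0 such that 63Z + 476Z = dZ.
(63, 476) = (7); d = 7

In the PID Z, (a, b) is generated by gcd(a, b). Compute gcd(476, 63) with the extended Euclidean algorithm, tracking rows (r, s, t) with s·476 + t·63 = r:
  row A: (476, 1, 0)   [1·476 + 0·63 = 476]
  row B: (63, 0, 1)   [0·476 + 1·63 = 63]
  476 = 7·63 + 35   → row C = row A − 7·row B = (35, 1, −7)   [check: 1·476 − 7·63 = 35]
  63 = 1·35 + 28   → row D = row B − 1·row C = (28, −1, 8)   [check: −1·476 + 8·63 = 28]
  35 = 1·28 + 7   → row E = row C − 1·row D = (7, 2, −15)   [check: 2·476 − 15·63 = 7]
  28 = 4·7 + 0   → remainder 0, stop. gcd = 7 (last nonzero row E).
So gcd(63, 476) = 7, with Bézout identity 2·476 − 15·63 = 7. Containment (⊇): the Bézout identity exhibits 7 as an element of (63, 476), giving (7) ⊆ (63, 476). Containment (⊆): since 7 | 63 and 7 | 476 (63 = 7·9, 476 = 7·68), every Z-linear combination of 63 and 476 is divisible by 7, so (63, 476) ⊆ (7). Therefore (63, 476) = (7), d = 7.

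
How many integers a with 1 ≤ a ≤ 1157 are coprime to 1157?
1056

The number of a ∈ {1, ..., 1157} with gcd(a, 1157) = 1 is by definition Euler's totient φ(1157). φ is multiplicative, with φ(p^e) = p^e − p^(e−1). Factorise 1157 = 13 · 89. Then
  φ(1157) = (13 − 1) · (89 − 1) = 12 · 88 = 1056.
So there are 1056 such integers.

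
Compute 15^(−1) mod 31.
Apply the extended Euclidean algorithm to (31, 15), tracking rows (r, s, t) with s·31 + t·15 = r. Each division r_prev = q·r_cur + r_new produces the new row as (previous row) − q·(current row):
  row A: (31, 1, 0)   [1·31 + 0·15 = 31]
  row B: (15, 0, 1)   [0·31 + 1·15 = 15]
  31 = 2·15 + 1   → row C = row A − 2·row B = (1, 1, −2)   [check: 1·31 − 2·15 = 1]
  15 = 15·1 + 0   → remainder 0, stop. gcd = 1 (last nonzero row C).
The gcd is 1, so 15 is invertible mod 31. The last nonzero row gives 1·31 − 2·15 = 1, so t = −2. So 15^(−1) ≡ −2 ≡ 29 (mod 31). Verify: 15 · 29 = 435 ≡ 1 (mod 31). ✓

Final answer: 15^(−1) ≡ 29 (mod 31)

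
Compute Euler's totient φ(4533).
φ is multiplicative, with φ(p^e) = p^e − p^(e−1). Factorise 4533 = 3 · 1511. Then
  φ(4533) = (3 − 1) · (1511 − 1) = 2 · 1510 = 3020.

Final answer: φ(4533) = 3020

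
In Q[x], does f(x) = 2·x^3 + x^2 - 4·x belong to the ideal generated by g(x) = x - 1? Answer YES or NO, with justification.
NO

In Q[x] the ideal (g) consists of all multiples of g, so f ∈ (g) iff g | f, i.e. iff the remainder of f on division by g is 0. Divide f by g (g is monic, so eliminate the leading term of the running remainder at each step):
  leading term 2·x^3: subtract (2·x^2)·g(x) = 2·x^3 - 2·x^2, leaving 3·x^2 - 4·x
  leading term 3·x^2: subtract (3·x)·g(x) = 3·x^2 - 3·x, leaving -x
  leading term -x: subtract (-1)·g(x) = 1 - x, leaving -1
The remainder r(x) = -1 ≠ 0 (and deg r < deg g), so g ∤ f, i.e. f ∉ (g).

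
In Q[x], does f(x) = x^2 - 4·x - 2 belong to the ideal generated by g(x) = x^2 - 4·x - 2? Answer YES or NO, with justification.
YES

In Q[x] the ideal (g) consists of all multiples of g, so f ∈ (g) iff g | f, i.e. iff the remainder of f on division by g is 0. Divide f by g (g is monic, so eliminate the leading term of the running remainder at each step):
  leading term x^2: subtract (1)·g(x) = x^2 - 4·x - 2, leaving 0
The remainder is 0, so f(x) = g(x) · h(x) with h(x) = 1. Hence g | f, i.e. f ∈ (g).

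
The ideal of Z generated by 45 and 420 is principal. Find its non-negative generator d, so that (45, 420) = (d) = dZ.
In the PID Z, (a, b) is generated by gcd(a, b). Compute gcd(420, 45) with the extended Euclidean algorithm, tracking rows (r, s, t) with s·420 + t·45 = r:
  row A: (420, 1, 0)   [1·420 + 0·45 = 420]
  row B: (45, 0, 1)   [0·420 + 1·45 = 45]
  420 = 9·45 + 15   → row C = row A − 9·row B = (15, 1, −9)   [check: 1·420 − 9·45 = 15]
  45 = 3·15 + 0   → remainder 0, stop. gcd = 15 (last nonzero row C).
So gcd(45, 420) = 15, with Bézout identity 1·420 − 9·45 = 15. Containment (⊇): the Bézout identity exhibits 15 as an element of (45, 420), giving (15) ⊆ (45, 420). Containment (⊆): since 15 | 45 and 15 | 420 (45 = 15·3, 420 = 15·28), every Z-linear combination of 45 and 420 is divisible by 15, so (45, 420) ⊆ (15). Therefore (45, 420) = (15), d = 15.

Final answer: (45, 420) = (15); d = 15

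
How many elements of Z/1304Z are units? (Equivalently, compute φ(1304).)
Z/1304Z has φ(1304) = 648 units

An element a ∈ Z/1304Z is a unit iff gcd(a, 1304) = 1, so the number of units is φ(1304). φ is multiplicative, with φ(p^e) = p^e − p^(e−1). Factorise 1304 = 2^3 · 163. Then
  φ(1304) = (2^3 − 2^2) · (163 − 1) = 4 · 162 = 648.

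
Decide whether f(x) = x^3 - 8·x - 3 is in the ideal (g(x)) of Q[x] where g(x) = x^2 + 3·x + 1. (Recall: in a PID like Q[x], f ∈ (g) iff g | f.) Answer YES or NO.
In Q[x] the ideal (g) consists of all multiples of g, so f ∈ (g) iff g | f, i.e. iff the remainder of f on division by g is 0. Divide f by g (g is monic, so eliminate the leading term of the running remainder at each step):
  leading term x^3: subtract (x)·g(x) = x^3 + 3·x^2 + x, leaving -3·x^2 - 9·x - 3
  leading term -3·x^2: subtract (-3)·g(x) = -3·x^2 - 9·x - 3, leaving 0
The remainder is 0, so f(x) = g(x) · h(x) with h(x) = x - 3. Hence g | f, i.e. f ∈ (g).

Final answer: YES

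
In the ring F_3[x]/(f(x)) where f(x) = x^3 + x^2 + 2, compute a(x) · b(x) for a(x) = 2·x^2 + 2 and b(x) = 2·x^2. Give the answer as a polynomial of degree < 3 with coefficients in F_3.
a · b ≡ 2·x^2 + x + 2 (mod f(x))

Multiply as integer polynomials: a · b = 4·x^4 + 4·x^2. Reducing coefficients mod 3: a · b ≡ x^4 + x^2. Now divide by f(x) = x^3 + x^2 + 2 in F_3[x], eliminating the leading term at each step:
  leading term x^4: subtract (x)·f(x) = x^4 + x^3 + 2·x, leaving 2·x^3 + x^2 + x (coefficients mod 3)
  leading term 2·x^3: subtract (2)·f(x) = 2·x^3 + 2·x^2 + 1, leaving 2·x^2 + x + 2 (coefficients mod 3)
The degree is now < 3, so this is the remainder. Hence a · b ≡ 2·x^2 + x + 2 in F_3[x]/(f).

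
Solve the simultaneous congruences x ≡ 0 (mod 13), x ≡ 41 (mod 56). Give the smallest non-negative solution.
x ≡ 377 (mod 728); the representative in [0, 728) is 377

The moduli 13, 56 are pairwise coprime, so by the CRT there is a unique solution mod 13·56 = 728.
Solve by successive substitution. Start with x ≡ 0 (mod 13).
  Combine with x ≡ 41 (mod 56): write x = 13·t and require 13·t ≡ 41 (mod 56). Since 13^(−1) ≡ 13 (mod 56), t ≡ 13·41 ≡ 29 (mod 56). So x ≡ 13·29 = 377 (mod 728).
Unique solution in [0, 728): x = 377.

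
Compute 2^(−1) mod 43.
2^(−1) ≡ 22 (mod 43)

Apply the extended Euclidean algorithm to (43, 2), tracking rows (r, s, t) with s·43 + t·2 = r. Each division r_prev = q·r_cur + r_new produces the new row as (previous row) − q·(current row):
  row A: (43, 1, 0)   [1·43 + 0·2 = 43]
  row B: (2, 0, 1)   [0·43 + 1·2 = 2]
  43 = 21·2 + 1   → row C = row A − 21·row B = (1, 1, −21)   [check: 1·43 − 21·2 = 1]
  2 = 2·1 + 0   → remainder 0, stop. gcd = 1 (last nonzero row C).
The gcd is 1, so 2 is invertible mod 43. The last nonzero row gives 1·43 − 21·2 = 1, so t = −21. So 2^(−1) ≡ −21 ≡ 22 (mod 43). Verify: 2 · 22 = 44 ≡ 1 (mod 43). ✓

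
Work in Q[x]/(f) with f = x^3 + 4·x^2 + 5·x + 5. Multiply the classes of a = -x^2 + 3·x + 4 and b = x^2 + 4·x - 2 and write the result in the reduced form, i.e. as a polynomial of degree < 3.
First multiply in Q[x] without reducing: a · b = -x^4 - x^3 + 18·x^2 + 10·x - 8. Now divide by f(x) = x^3 + 4·x^2 + 5·x + 5, eliminating the leading term at each step:
  leading term -x^4: subtract (-x)·f(x) = -x^4 - 4·x^3 - 5·x^2 - 5·x, leaving 3·x^3 + 23·x^2 + 15·x - 8
  leading term 3·x^3: subtract (3)·f(x) = 3·x^3 + 12·x^2 + 15·x + 15, leaving 11·x^2 - 23
The degree is now < 3, so this is the remainder. Hence a · b ≡ 11·x^2 - 23 in Q[x]/(f).

Final answer: a · b ≡ 11·x^2 - 23 (mod f(x))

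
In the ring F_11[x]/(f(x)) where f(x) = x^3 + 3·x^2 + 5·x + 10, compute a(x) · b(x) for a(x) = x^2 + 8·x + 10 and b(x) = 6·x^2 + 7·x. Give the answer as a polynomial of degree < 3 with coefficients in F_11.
a · b ≡ 8·x^2 + x + 4 (mod f(x))

Multiply as integer polynomials: a · b = 6·x^4 + 55·x^3 + 116·x^2 + 70·x. Reducing coefficients mod 11: a · b ≡ 6·x^4 + 6·x^2 + 4·x. Now divide by f(x) = x^3 + 3·x^2 + 5·x + 10 in F_11[x], eliminating the leading term at each step:
  leading term 6·x^4: subtract (6·x)·f(x) = 6·x^4 + 7·x^3 + 8·x^2 + 5·x, leaving 4·x^3 + 9·x^2 + 10·x (coefficients mod 11)
  leading term 4·x^3: subtract (4)·f(x) = 4·x^3 + x^2 + 9·x + 7, leaving 8·x^2 + x + 4 (coefficients mod 11)
The degree is now < 3, so this is the remainder. Hence a · b ≡ 8·x^2 + x + 4 in F_11[x]/(f).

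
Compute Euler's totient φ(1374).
φ(1374) = 456

φ is multiplicative, with φ(p^e) = p^e − p^(e−1). Factorise 1374 = 2 · 3 · 229. Then
  φ(1374) = (2 − 1) · (3 − 1) · (229 − 1) = 1 · 2 · 228 = 456.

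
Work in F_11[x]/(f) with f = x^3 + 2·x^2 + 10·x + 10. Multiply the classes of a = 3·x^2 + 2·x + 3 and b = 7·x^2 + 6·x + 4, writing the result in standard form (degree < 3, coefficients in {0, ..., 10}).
Multiply as integer polynomials: a · b = 21·x^4 + 32·x^3 + 45·x^2 + 26·x + 12. Reducing coefficients mod 11: a · b ≡ 10·x^4 + 10·x^3 + x^2 + 4·x + 1. Now divide by f(x) = x^3 + 2·x^2 + 10·x + 10 in F_11[x], eliminating the leading term at each step:
  leading term 10·x^4: subtract (10·x)·f(x) = 10·x^4 + 9·x^3 + x^2 + x, leaving x^3 + 3·x + 1 (coefficients mod 11)
  leading term x^3: subtract (1)·f(x) = x^3 + 2·x^2 + 10·x + 10, leaving 9·x^2 + 4·x + 2 (coefficients mod 11)
The degree is now < 3, so this is the remainder. Hence a · b ≡ 9·x^2 + 4·x + 2 in F_11[x]/(f).

Final answer: a · b ≡ 9·x^2 + 4·x + 2 (mod f(x))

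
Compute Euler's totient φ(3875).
φ(3875) = 3000

φ is multiplicative, with φ(p^e) = p^e − p^(e−1). Factorise 3875 = 5^3 · 31. Then
  φ(3875) = (5^3 − 5^2) · (31 − 1) = 100 · 30 = 3000.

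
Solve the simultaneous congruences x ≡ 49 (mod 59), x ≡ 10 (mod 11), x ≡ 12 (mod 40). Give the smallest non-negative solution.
x ≡ 15212 (mod 25960); the representative in [0, 25960) is 15212

The moduli 59, 11, 40 are pairwise coprime, so by the CRT there is a unique solution mod 59·11·40 = 25960.
Solve by successive substitution. Start with x ≡ 49 (mod 59).
  Combine with x ≡ 10 (mod 11): write x = 49 + 59·t and require 49 + 59·t ≡ 10 (mod 11), i.e. 59·t ≡ 10 − 49 ≡ 5 (mod 11). Since 59^(−1) ≡ 3 (mod 11) (59 ≡ 4 (mod 11)), t ≡ 3·5 ≡ 4 (mod 11). So x ≡ 49 + 59·4 = 285 (mod 649).
  Combine with x ≡ 12 (mod 40): write x = 285 + 649·t and require 285 + 649·t ≡ 12 (mod 40), i.e. 649·t ≡ 12 − 285 ≡ 7 (mod 40). Since 649^(−1) ≡ 9 (mod 40) (649 ≡ 9 (mod 40)), t ≡ 9·7 ≡ 23 (mod 40). So x ≡ 285 + 649·23 = 15212 (mod 25960).
Unique solution in [0, 25960): x = 15212.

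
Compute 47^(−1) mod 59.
Apply the extended Euclidean algorithm to (59, 47), tracking rows (r, s, t) with s·59 + t·47 = r. Each division r_prev = q·r_cur + r_new produces the new row as (previous row) − q·(current row):
  row A: (59, 1, 0)   [1·59 + 0·47 = 59]
  row B: (47, 0, 1)   [0·59 + 1·47 = 47]
  59 = 1·47 + 12   → row C = row A − 1·row B = (12, 1, −1)   [check: 1·59 − 1·47 = 12]
  47 = 3·12 + 11   → row D = row B − 3·row C = (11, −3, 4)   [check: −3·59 + 4·47 = 11]
  12 = 1·11 + 1   → row E = row C − 1·row D = (1, 4, −5)   [check: 4·59 − 5·47 = 1]
  11 = 11·1 + 0   → remainder 0, stop. gcd = 1 (last nonzero row E).
The gcd is 1, so 47 is invertible mod 59. The last nonzero row gives 4·59 − 5·47 = 1, so t = −5. So 47^(−1) ≡ −5 ≡ 54 (mod 59). Verify: 47 · 54 = 2538 ≡ 1 (mod 59). ✓

Final answer: 47^(−1) ≡ 54 (mod 59)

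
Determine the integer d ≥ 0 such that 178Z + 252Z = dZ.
(178, 252) = (2); d = 2

In the PID Z, (a, b) is generated by gcd(a, b). Compute gcd(252, 178) with the extended Euclidean algorithm, tracking rows (r, s, t) with s·252 + t·178 = r:
  row A: (252, 1, 0)   [1·252 + 0·178 = 252]
  row B: (178, 0, 1)   [0·252 + 1·178 = 178]
  252 = 1·178 + 74   → row C = row A − 1·row B = (74, 1, −1)   [check: 1·252 − 1·178 = 74]
  178 = 2·74 + 30   → row D = row B − 2·row C = (30, −2, 3)   [check: −2·252 + 3·178 = 30]
  74 = 2·30 + 14   → row E = row C − 2·row D = (14, 5, −7)   [check: 5·252 − 7·178 = 14]
  30 = 2·14 + 2   → row F = row D − 2·row E = (2, −12, 17)   [check: −12·252 + 17·178 = 2]
  14 = 7·2 + 0   → remainder 0, stop. gcd = 2 (last nonzero row F).
So gcd(178, 252) = 2, with Bézout identity −12·252 + 17·178 = 2. Containment (⊇): the Bézout identity exhibits 2 as an element of (178, 252), giving (2) ⊆ (178, 252). Containment (⊆): since 2 | 178 and 2 | 252 (178 = 2·89, 252 = 2·126), every Z-linear combination of 178 and 252 is divisible by 2, so (178, 252) ⊆ (2). Therefore (178, 252) = (2), d = 2.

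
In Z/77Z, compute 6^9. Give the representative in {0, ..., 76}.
13

Use repeated squaring. Binary(9) = 1001. Walk through the bits of the exponent 9 left-to-right: at each bit after the leading one, square the running value, then multiply by 6 if the bit is 1 (always reducing mod 77):
  bit 1 = 1 (leading): start with 6.
  bit 2 = 0: square 6^2 = 36 (mod 77).
  bit 3 = 0: square 36^2 = 1296 ≡ 64 (mod 77).
  bit 4 = 1: square 64^2 = 4096 ≡ 15; bit is 1, so multiply 15·6 = 90 ≡ 13 (mod 77).
Final value: 6^9 ≡ 13 (mod 77).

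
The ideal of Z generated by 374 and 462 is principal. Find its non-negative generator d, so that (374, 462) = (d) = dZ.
In the PID Z, (a, b) is generated by gcd(a, b). Compute gcd(462, 374) with the extended Euclidean algorithm, tracking rows (r, s, t) with s·462 + t·374 = r:
  row A: (462, 1, 0)   [1·462 + 0·374 = 462]
  row B: (374, 0, 1)   [0·462 + 1·374 = 374]
  462 = 1·374 + 88   → row C = row A − 1·row B = (88, 1, −1)   [check: 1·462 − 1·374 = 88]
  374 = 4·88 + 22   → row D = row B − 4·row C = (22, −4, 5)   [check: −4·462 + 5·374 = 22]
  88 = 4·22 + 0   → remainder 0, stop. gcd = 22 (last nonzero row D).
So gcd(374, 462) = 22, with Bézout identity −4·462 + 5·374 = 22. Containment (⊇): the Bézout identity exhibits 22 as an element of (374, 462), giving (22) ⊆ (374, 462). Containment (⊆): since 22 | 374 and 22 | 462 (374 = 22·17, 462 = 22·21), every Z-linear combination of 374 and 462 is divisible by 22, so (374, 462) ⊆ (22). Therefore (374, 462) = (22), d = 22.

Final answer: (374, 462) = (22); d = 22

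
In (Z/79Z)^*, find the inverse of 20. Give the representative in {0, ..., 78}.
20^(−1) ≡ 4 (mod 79)

Apply the extended Euclidean algorithm to (79, 20), tracking rows (r, s, t) with s·79 + t·20 = r. Each division r_prev = q·r_cur + r_new produces the new row as (previous row) − q·(current row):
  row A: (79, 1, 0)   [1·79 + 0·20 = 79]
  row B: (20, 0, 1)   [0·79 + 1·20 = 20]
  79 = 3·20 + 19   → row C = row A − 3·row B = (19, 1, −3)   [check: 1·79 − 3·20 = 19]
  20 = 1·19 + 1   → row D = row B − 1·row C = (1, −1, 4)   [check: −1·79 + 4·20 = 1]
  19 = 19·1 + 0   → remainder 0, stop. gcd = 1 (last nonzero row D).
The gcd is 1, so 20 is invertible mod 79. The last nonzero row gives −1·79 + 4·20 = 1, so t = 4. So 20^(−1) ≡ 4 (mod 79). Verify: 20 · 4 = 80 ≡ 1 (mod 79). ✓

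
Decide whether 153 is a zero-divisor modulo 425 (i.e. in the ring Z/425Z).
gcd(153, 425) = 17 > 1, so 153 is not a unit in Z/425Z. In Z/nZ every nonzero non-unit is a zero-divisor: explicitly, take b = 425/gcd = 25 ≠ 0 (mod 425); then 153·25 = 3825 = 9·425, i.e. 153·25 ≡ 0 (mod 425). So 153 is a zero-divisor.

Final answer: YES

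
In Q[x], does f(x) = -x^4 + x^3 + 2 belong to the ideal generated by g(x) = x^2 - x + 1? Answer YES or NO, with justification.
NO

In Q[x] the ideal (g) consists of all multiples of g, so f ∈ (g) iff g | f, i.e. iff the remainder of f on division by g is 0. Divide f by g (g is monic, so eliminate the leading term of the running remainder at each step):
  leading term -x^4: subtract (-x^2)·g(x) = -x^4 + x^3 - x^2, leaving x^2 + 2
  leading term x^2: subtract (1)·g(x) = x^2 - x + 1, leaving x + 1
The remainder r(x) = x + 1 ≠ 0 (and deg r < deg g), so g ∤ f, i.e. f ∉ (g).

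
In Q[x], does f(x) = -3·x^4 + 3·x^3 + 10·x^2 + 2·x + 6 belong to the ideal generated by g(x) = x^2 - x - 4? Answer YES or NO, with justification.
NO

In Q[x] the ideal (g) consists of all multiples of g, so f ∈ (g) iff g | f, i.e. iff the remainder of f on division by g is 0. Divide f by g (g is monic, so eliminate the leading term of the running remainder at each step):
  leading term -3·x^4: subtract (-3·x^2)·g(x) = -3·x^4 + 3·x^3 + 12·x^2, leaving -2·x^2 + 2·x + 6
  leading term -2·x^2: subtract (-2)·g(x) = -2·x^2 + 2·x + 8, leaving -2
The remainder r(x) = -2 ≠ 0 (and deg r < deg g), so g ∤ f, i.e. f ∉ (g).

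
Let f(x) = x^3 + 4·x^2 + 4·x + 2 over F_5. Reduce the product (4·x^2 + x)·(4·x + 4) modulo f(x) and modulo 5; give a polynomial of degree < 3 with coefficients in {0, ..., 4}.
Multiply as integer polynomials: a · b = 16·x^3 + 20·x^2 + 4·x. Reducing coefficients mod 5: a · b ≡ x^3 + 4·x. Now divide by f(x) = x^3 + 4·x^2 + 4·x + 2 in F_5[x], eliminating the leading term at each step:
  leading term x^3: subtract (1)·f(x) = x^3 + 4·x^2 + 4·x + 2, leaving x^2 + 3 (coefficients mod 5)
The degree is now < 3, so this is the remainder. Hence a · b ≡ x^2 + 3 in F_5[x]/(f).

Final answer: a · b ≡ x^2 + 3 (mod f(x))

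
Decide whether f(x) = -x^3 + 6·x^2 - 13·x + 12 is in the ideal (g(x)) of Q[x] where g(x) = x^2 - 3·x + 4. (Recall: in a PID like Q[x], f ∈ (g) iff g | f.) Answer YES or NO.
YES

In Q[x] the ideal (g) consists of all multiples of g, so f ∈ (g) iff g | f, i.e. iff the remainder of f on division by g is 0. Divide f by g (g is monic, so eliminate the leading term of the running remainder at each step):
  leading term -x^3: subtract (-x)·g(x) = -x^3 + 3·x^2 - 4·x, leaving 3·x^2 - 9·x + 12
  leading term 3·x^2: subtract (3)·g(x) = 3·x^2 - 9·x + 12, leaving 0
The remainder is 0, so f(x) = g(x) · h(x) with h(x) = 3 - x. Hence g | f, i.e. f ∈ (g).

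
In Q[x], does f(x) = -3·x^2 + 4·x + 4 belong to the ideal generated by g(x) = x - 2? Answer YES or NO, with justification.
In Q[x] the ideal (g) consists of all multiples of g, so f ∈ (g) iff g | f, i.e. iff the remainder of f on division by g is 0. Divide f by g (g is monic, so eliminate the leading term of the running remainder at each step):
  leading term -3·x^2: subtract (-3·x)·g(x) = -3·x^2 + 6·x, leaving 4 - 2·x
  leading term -2·x: subtract (-2)·g(x) = 4 - 2·x, leaving 0
The remainder is 0, so f(x) = g(x) · h(x) with h(x) = -3·x - 2. Hence g | f, i.e. f ∈ (g).

Final answer: YES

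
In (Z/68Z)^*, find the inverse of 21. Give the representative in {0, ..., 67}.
21^(−1) ≡ 13 (mod 68)

Apply the extended Euclidean algorithm to (68, 21), tracking rows (r, s, t) with s·68 + t·21 = r. Each division r_prev = q·r_cur + r_new produces the new row as (previous row) − q·(current row):
  row A: (68, 1, 0)   [1·68 + 0·21 = 68]
  row B: (21, 0, 1)   [0·68 + 1·21 = 21]
  68 = 3·21 + 5   → row C = row A − 3·row B = (5, 1, −3)   [check: 1·68 − 3·21 = 5]
  21 = 4·5 + 1   → row D = row B − 4·row C = (1, −4, 13)   [check: −4·68 + 13·21 = 1]
  5 = 5·1 + 0   → remainder 0, stop. gcd = 1 (last nonzero row D).
The gcd is 1, so 21 is invertible mod 68. The last nonzero row gives −4·68 + 13·21 = 1, so t = 13. So 21^(−1) ≡ 13 (mod 68). Verify: 21 · 13 = 273 ≡ 1 (mod 68). ✓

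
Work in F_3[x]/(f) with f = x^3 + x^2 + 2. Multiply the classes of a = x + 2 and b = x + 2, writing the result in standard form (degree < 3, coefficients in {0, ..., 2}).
Multiply as integer polynomials: a · b = x^2 + 4·x + 4. Reducing coefficients mod 3: a · b ≡ x^2 + x + 1. This already has degree < 3, so no reduction by f is needed. Hence a · b ≡ x^2 + x + 1 in F_3[x]/(f).

Final answer: a · b ≡ x^2 + x + 1 (mod f(x))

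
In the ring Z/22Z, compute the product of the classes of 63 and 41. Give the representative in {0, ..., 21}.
9

Reduce the factors first: 63 ≡ 19, 41 ≡ 19 (mod 22), so 63 · 41 ≡ 19 · 19 (mod 22). 19 · 19 = 361. Dividing by 22: 361 = 16·22 + 9. So (63 · 41) mod 22 = 9.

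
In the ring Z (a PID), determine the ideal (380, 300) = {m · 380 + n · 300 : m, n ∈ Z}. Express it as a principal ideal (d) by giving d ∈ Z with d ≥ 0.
In the PID Z, (a, b) is generated by gcd(a, b). Compute gcd(380, 300) with the extended Euclidean algorithm, tracking rows (r, s, t) with s·380 + t·300 = r:
  row A: (380, 1, 0)   [1·380 + 0·300 = 380]
  row B: (300, 0, 1)   [0·380 + 1·300 = 300]
  380 = 1·300 + 80   → row C = row A − 1·row B = (80, 1, −1)   [check: 1·380 − 1·300 = 80]
  300 = 3·80 + 60   → row D = row B − 3·row C = (60, −3, 4)   [check: −3·380 + 4·300 = 60]
  80 = 1·60 + 20   → row E = row C − 1·row D = (20, 4, −5)   [check: 4·380 − 5·300 = 20]
  60 = 3·20 + 0   → remainder 0, stop. gcd = 20 (last nonzero row E).
So gcd(380, 300) = 20, with Bézout identity 4·380 − 5·300 = 20. Containment (⊇): the Bézout identity exhibits 20 as an element of (380, 300), giving (20) ⊆ (380, 300). Containment (⊆): since 20 | 380 and 20 | 300 (380 = 20·19, 300 = 20·15), every Z-linear combination of 380 and 300 is divisible by 20, so (380, 300) ⊆ (20). Therefore (380, 300) = (20), d = 20.

Final answer: (380, 300) = (20); d = 20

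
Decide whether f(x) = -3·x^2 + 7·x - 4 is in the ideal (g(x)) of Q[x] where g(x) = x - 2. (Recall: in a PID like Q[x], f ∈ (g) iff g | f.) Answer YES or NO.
In Q[x] the ideal (g) consists of all multiples of g, so f ∈ (g) iff g | f, i.e. iff the remainder of f on division by g is 0. Divide f by g (g is monic, so eliminate the leading term of the running remainder at each step):
  leading term -3·x^2: subtract (-3·x)·g(x) = -3·x^2 + 6·x, leaving x - 4
  leading term x: subtract (1)·g(x) = x - 2, leaving -2
The remainder r(x) = -2 ≠ 0 (and deg r < deg g), so g ∤ f, i.e. f ∉ (g).

Final answer: NO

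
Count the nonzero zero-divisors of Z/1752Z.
In Z/1752Z each nonzero element is either a unit (gcd with 1752 is 1) or a zero-divisor (gcd > 1). The number of units is φ(1752): factorise 1752 = 2^3 · 3 · 73, so φ(1752) = (2^3 − 2^2) · (3 − 1) · (73 − 1) = 4 · 2 · 72 = 576. The nonzero elements number 1752 − 1 = 1751. Hence the nonzero zero-divisors number 1751 − 576 = 1175.

Final answer: Z/1752Z has 1175 nonzero zero-divisors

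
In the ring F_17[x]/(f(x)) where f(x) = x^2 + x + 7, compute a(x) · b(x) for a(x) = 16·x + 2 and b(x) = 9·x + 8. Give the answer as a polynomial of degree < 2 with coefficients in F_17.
Multiply as integer polynomials: a · b = 144·x^2 + 146·x + 16. Reducing coefficients mod 17: a · b ≡ 8·x^2 + 10·x + 16. Now divide by f(x) = x^2 + x + 7 in F_17[x], eliminating the leading term at each step:
  leading term 8·x^2: subtract (8)·f(x) = 8·x^2 + 8·x + 5, leaving 2·x + 11 (coefficients mod 17)
The degree is now < 2, so this is the remainder. Hence a · b ≡ 2·x + 11 in F_17[x]/(f).

Final answer: a · b ≡ 2·x + 11 (mod f(x))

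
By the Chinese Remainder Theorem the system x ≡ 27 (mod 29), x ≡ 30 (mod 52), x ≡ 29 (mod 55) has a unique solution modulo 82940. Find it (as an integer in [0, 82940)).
x ≡ 50574 (mod 82940); the representative in [0, 82940) is 50574

The moduli 29, 52, 55 are pairwise coprime, so by the CRT there is a unique solution mod 29·52·55 = 82940.
Solve by successive substitution. Start with x ≡ 27 (mod 29).
  Combine with x ≡ 30 (mod 52): write x = 27 + 29·t and require 27 + 29·t ≡ 30 (mod 52), i.e. 29·t ≡ 30 − 27 ≡ 3 (mod 52). Since 29^(−1) ≡ 9 (mod 52), t ≡ 9·3 ≡ 27 (mod 52). So x ≡ 27 + 29·27 = 810 (mod 1508).
  Combine with x ≡ 29 (mod 55): write x = 810 + 1508·t and require 810 + 1508·t ≡ 29 (mod 55), i.e. 1508·t ≡ 29 − 810 ≡ 44 (mod 55). Since 1508^(−1) ≡ 12 (mod 55) (1508 ≡ 23 (mod 55)), t ≡ 12·44 ≡ 33 (mod 55). So x ≡ 810 + 1508·33 = 50574 (mod 82940).
Unique solution in [0, 82940): x = 50574.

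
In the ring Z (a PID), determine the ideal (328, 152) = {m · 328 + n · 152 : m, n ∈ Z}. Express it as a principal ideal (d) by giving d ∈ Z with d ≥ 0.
(328, 152) = (8); d = 8

In the PID Z, (a, b) is generated by gcd(a, b). Compute gcd(328, 152) with the extended Euclidean algorithm, tracking rows (r, s, t) with s·328 + t·152 = r:
  row A: (328, 1, 0)   [1·328 + 0·152 = 328]
  row B: (152, 0, 1)   [0·328 + 1·152 = 152]
  328 = 2·152 + 24   → row C = row A − 2·row B = (24, 1, −2)   [check: 1·328 − 2·152 = 24]
  152 = 6·24 + 8   → row D = row B − 6·row C = (8, −6, 13)   [check: −6·328 + 13·152 = 8]
  24 = 3·8 + 0   → remainder 0, stop. gcd = 8 (last nonzero row D).
So gcd(328, 152) = 8, with Bézout identity −6·328 + 13·152 = 8. Containment (⊇): the Bézout identity exhibits 8 as an element of (328, 152), giving (8) ⊆ (328, 152). Containment (⊆): since 8 | 328 and 8 | 152 (328 = 8·41, 152 = 8·19), every Z-linear combination of 328 and 152 is divisible by 8, so (328, 152) ⊆ (8). Therefore (328, 152) = (8), d = 8.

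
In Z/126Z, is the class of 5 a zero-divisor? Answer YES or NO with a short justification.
gcd(5, 126) = 1, so 5 is a unit in Z/126Z (it has a multiplicative inverse). A unit cannot be a zero-divisor: if 5·b ≡ 0 then multiplying both sides by 5^(−1) gives b ≡ 0. So 5 is not a zero-divisor.

Final answer: NO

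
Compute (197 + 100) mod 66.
33

Reduce the summands first: 197 ≡ 65, 100 ≡ 34 (mod 66), so 197 + 100 ≡ 65 + 34 (mod 66). 65 + 34 = 99; 99 = 1·66 + 33, so (197 + 100) mod 66 = 33.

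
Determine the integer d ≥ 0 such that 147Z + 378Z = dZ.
(147, 378) = (21); d = 21

In the PID Z, (a, b) is generated by gcd(a, b). Compute gcd(378, 147) with the extended Euclidean algorithm, tracking rows (r, s, t) with s·378 + t·147 = r:
  row A: (378, 1, 0)   [1·378 + 0·147 = 378]
  row B: (147, 0, 1)   [0·378 + 1·147 = 147]
  378 = 2·147 + 84   → row C = row A − 2·row B = (84, 1, −2)   [check: 1·378 − 2·147 = 84]
  147 = 1·84 + 63   → row D = row B − 1·row C = (63, −1, 3)   [check: −1·378 + 3·147 = 63]
  84 = 1·63 + 21   → row E = row C − 1·row D = (21, 2, −5)   [check: 2·378 − 5·147 = 21]
  63 = 3·21 + 0   → remainder 0, stop. gcd = 21 (last nonzero row E).
So gcd(147, 378) = 21, with Bézout identity 2·378 − 5·147 = 21. Containment (⊇): the Bézout identity exhibits 21 as an element of (147, 378), giving (21) ⊆ (147, 378). Containment (⊆): since 21 | 147 and 21 | 378 (147 = 21·7, 378 = 21·18), every Z-linear combination of 147 and 378 is divisible by 21, so (147, 378) ⊆ (21). Therefore (147, 378) = (21), d = 21.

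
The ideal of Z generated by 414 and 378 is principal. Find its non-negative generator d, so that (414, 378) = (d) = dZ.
(414, 378) = (18); d = 18

In the PID Z, (a, b) is generated by gcd(a, b). Compute gcd(414, 378) with the extended Euclidean algorithm, tracking rows (r, s, t) with s·414 + t·378 = r:
  row A: (414, 1, 0)   [1·414 + 0·378 = 414]
  row B: (378, 0, 1)   [0·414 + 1·378 = 378]
  414 = 1·378 + 36   → row C = row A − 1·row B = (36, 1, −1)   [check: 1·414 − 1·378 = 36]
  378 = 10·36 + 18   → row D = row B − 10·row C = (18, −10, 11)   [check: −10·414 + 11·378 = 18]
  36 = 2·18 + 0   → remainder 0, stop. gcd = 18 (last nonzero row D).
So gcd(414, 378) = 18, with Bézout identity −10·414 + 11·378 = 18. Containment (⊇): the Bézout identity exhibits 18 as an element of (414, 378), giving (18) ⊆ (414, 378). Containment (⊆): since 18 | 414 and 18 | 378 (414 = 18·23, 378 = 18·21), every Z-linear combination of 414 and 378 is divisible by 18, so (414, 378) ⊆ (18). Therefore (414, 378) = (18), d = 18.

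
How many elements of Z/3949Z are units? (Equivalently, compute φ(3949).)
Z/3949Z has φ(3949) = 3580 units

An element a ∈ Z/3949Z is a unit iff gcd(a, 3949) = 1, so the number of units is φ(3949). φ is multiplicative, with φ(p^e) = p^e − p^(e−1). Factorise 3949 = 11 · 359. Then
  φ(3949) = (11 − 1) · (359 − 1) = 10 · 358 = 3580.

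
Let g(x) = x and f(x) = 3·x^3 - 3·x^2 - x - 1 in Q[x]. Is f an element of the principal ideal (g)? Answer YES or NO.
NO

In Q[x] the ideal (g) consists of all multiples of g, so f ∈ (g) iff g | f, i.e. iff the remainder of f on division by g is 0. Divide f by g (g is monic, so eliminate the leading term of the running remainder at each step):
  leading term 3·x^3: subtract (3·x^2)·g(x) = 3·x^3, leaving -3·x^2 - x - 1
  leading term -3·x^2: subtract (-3·x)·g(x) = -3·x^2, leaving -x - 1
  leading term -x: subtract (-1)·g(x) = -x, leaving -1
The remainder r(x) = -1 ≠ 0 (and deg r < deg g), so g ∤ f, i.e. f ∉ (g).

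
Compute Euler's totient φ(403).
φ is multiplicative, with φ(p^e) = p^e − p^(e−1). Factorise 403 = 13 · 31. Then
  φ(403) = (13 − 1) · (31 − 1) = 12 · 30 = 360.

Final answer: φ(403) = 360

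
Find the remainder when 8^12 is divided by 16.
0

Use repeated squaring. Binary(12) = 1100. Walk through the bits of the exponent 12 left-to-right: at each bit after the leading one, square the running value, then multiply by 8 if the bit is 1 (always reducing mod 16):
  bit 1 = 1 (leading): start with 8.
  bit 2 = 1: square 8^2 = 64 ≡ 0; bit is 1, so multiply 0·8 = 0 (mod 16).
  bit 3 = 0: square 0^2 = 0 (mod 16).
  bit 4 = 0: square 0^2 = 0 (mod 16).
Final value: 8^12 ≡ 0 (mod 16).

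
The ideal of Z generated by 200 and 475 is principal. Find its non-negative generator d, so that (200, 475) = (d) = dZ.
(200, 475) = (25); d = 25

In the PID Z, (a, b) is generated by gcd(a, b). Compute gcd(475, 200) with the extended Euclidean algorithm, tracking rows (r, s, t) with s·475 + t·200 = r:
  row A: (475, 1, 0)   [1·475 + 0·200 = 475]
  row B: (200, 0, 1)   [0·475 + 1·200 = 200]
  475 = 2·200 + 75   → row C = row A − 2·row B = (75, 1, −2)   [check: 1·475 − 2·200 = 75]
  200 = 2·75 + 50   → row D = row B − 2·row C = (50, −2, 5)   [check: −2·475 + 5·200 = 50]
  75 = 1·50 + 25   → row E = row C − 1·row D = (25, 3, −7)   [check: 3·475 − 7·200 = 25]
  50 = 2·25 + 0   → remainder 0, stop. gcd = 25 (last nonzero row E).
So gcd(200, 475) = 25, with Bézout identity 3·475 − 7·200 = 25. Containment (⊇): the Bézout identity exhibits 25 as an element of (200, 475), giving (25) ⊆ (200, 475). Containment (⊆): since 25 | 200 and 25 | 475 (200 = 25·8, 475 = 25·19), every Z-linear combination of 200 and 475 is divisible by 25, so (200, 475) ⊆ (25). Therefore (200, 475) = (25), d = 25.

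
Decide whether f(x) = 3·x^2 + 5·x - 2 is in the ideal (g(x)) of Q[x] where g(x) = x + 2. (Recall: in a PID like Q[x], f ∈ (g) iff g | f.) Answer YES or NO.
In Q[x] the ideal (g) consists of all multiples of g, so f ∈ (g) iff g | f, i.e. iff the remainder of f on division by g is 0. Divide f by g (g is monic, so eliminate the leading term of the running remainder at each step):
  leading term 3·x^2: subtract (3·x)·g(x) = 3·x^2 + 6·x, leaving -x - 2
  leading term -x: subtract (-1)·g(x) = -x - 2, leaving 0
The remainder is 0, so f(x) = g(x) · h(x) with h(x) = 3·x - 1. Hence g | f, i.e. f ∈ (g).

Final answer: YES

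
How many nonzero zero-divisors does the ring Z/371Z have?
Z/371Z has 58 nonzero zero-divisors

In Z/371Z each nonzero element is either a unit (gcd with 371 is 1) or a zero-divisor (gcd > 1). The number of units is φ(371): factorise 371 = 7 · 53, so φ(371) = (7 − 1) · (53 − 1) = 6 · 52 = 312. The nonzero elements number 371 − 1 = 370. Hence the nonzero zero-divisors number 370 − 312 = 58.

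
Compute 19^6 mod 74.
11

Use repeated squaring. Binary(6) = 110. Walk through the bits of the exponent 6 left-to-right: at each bit after the leading one, square the running value, then multiply by 19 if the bit is 1 (always reducing mod 74):
  bit 1 = 1 (leading): start with 19.
  bit 2 = 1: square 19^2 = 361 ≡ 65; bit is 1, so multiply 65·19 = 1235 ≡ 51 (mod 74).
  bit 3 = 0: square 51^2 = 2601 ≡ 11 (mod 74).
Final value: 19^6 ≡ 11 (mod 74).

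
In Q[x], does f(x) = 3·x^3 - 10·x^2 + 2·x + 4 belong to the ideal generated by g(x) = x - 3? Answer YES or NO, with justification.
In Q[x] the ideal (g) consists of all multiples of g, so f ∈ (g) iff g | f, i.e. iff the remainder of f on division by g is 0. Divide f by g (g is monic, so eliminate the leading term of the running remainder at each step):
  leading term 3·x^3: subtract (3·x^2)·g(x) = 3·x^3 - 9·x^2, leaving -x^2 + 2·x + 4
  leading term -x^2: subtract (-x)·g(x) = -x^2 + 3·x, leaving 4 - x
  leading term -x: subtract (-1)·g(x) = 3 - x, leaving 1
The remainder r(x) = 1 ≠ 0 (and deg r < deg g), so g ∤ f, i.e. f ∉ (g).

Final answer: NO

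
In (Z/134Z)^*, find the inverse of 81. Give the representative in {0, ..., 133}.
Apply the extended Euclidean algorithm to (134, 81), tracking rows (r, s, t) with s·134 + t·81 = r. Each division r_prev = q·r_cur + r_new produces the new row as (previous row) − q·(current row):
  row A: (134, 1, 0)   [1·134 + 0·81 = 134]
  row B: (81, 0, 1)   [0·134 + 1·81 = 81]
  134 = 1·81 + 53   → row C = row A − 1·row B = (53, 1, −1)   [check: 1·134 − 1·81 = 53]
  81 = 1·53 + 28   → row D = row B − 1·row C = (28, −1, 2)   [check: −1·134 + 2·81 = 28]
  53 = 1·28 + 25   → row E = row C − 1·row D = (25, 2, −3)   [check: 2·134 − 3·81 = 25]
  28 = 1·25 + 3   → row F = row D − 1·row E = (3, −3, 5)   [check: −3·134 + 5·81 = 3]
  25 = 8·3 + 1   → row G = row E − 8·row F = (1, 26, −43)   [check: 26·134 − 43·81 = 1]
  3 = 3·1 + 0   → remainder 0, stop. gcd = 1 (last nonzero row G).
The gcd is 1, so 81 is invertible mod 134. The last nonzero row gives 26·134 − 43·81 = 1, so t = −43. So 81^(−1) ≡ −43 ≡ 91 (mod 134). Verify: 81 · 91 = 7371 ≡ 1 (mod 134). ✓

Final answer: 81^(−1) ≡ 91 (mod 134)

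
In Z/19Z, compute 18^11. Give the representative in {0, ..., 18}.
18

Use repeated squaring. Binary(11) = 1011. Walk through the bits of the exponent 11 left-to-right: at each bit after the leading one, square the running value, then multiply by 18 if the bit is 1 (always reducing mod 19):
  bit 1 = 1 (leading): start with 18.
  bit 2 = 0: square 18^2 = 324 ≡ 1 (mod 19).
  bit 3 = 1: square 1^2 = 1; bit is 1, so multiply 1·18 = 18 (mod 19).
  bit 4 = 1: square 18^2 = 324 ≡ 1; bit is 1, so multiply 1·18 = 18 (mod 19).
Final value: 18^11 ≡ 18 (mod 19).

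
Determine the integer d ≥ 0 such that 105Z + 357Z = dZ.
In the PID Z, (a, b) is generated by gcd(a, b). Compute gcd(357, 105) with the extended Euclidean algorithm, tracking rows (r, s, t) with s·357 + t·105 = r:
  row A: (357, 1, 0)   [1·357 + 0·105 = 357]
  row B: (105, 0, 1)   [0·357 + 1·105 = 105]
  357 = 3·105 + 42   → row C = row A − 3·row B = (42, 1, −3)   [check: 1·357 − 3·105 = 42]
  105 = 2·42 + 21   → row D = row B − 2·row C = (21, −2, 7)   [check: −2·357 + 7·105 = 21]
  42 = 2·21 + 0   → remainder 0, stop. gcd = 21 (last nonzero row D).
So gcd(105, 357) = 21, with Bézout identity −2·357 + 7·105 = 21. Containment (⊇): the Bézout identity exhibits 21 as an element of (105, 357), giving (21) ⊆ (105, 357). Containment (⊆): since 21 | 105 and 21 | 357 (105 = 21·5, 357 = 21·17), every Z-linear combination of 105 and 357 is divisible by 21, so (105, 357) ⊆ (21). Therefore (105, 357) = (21), d = 21.

Final answer: (105, 357) = (21); d = 21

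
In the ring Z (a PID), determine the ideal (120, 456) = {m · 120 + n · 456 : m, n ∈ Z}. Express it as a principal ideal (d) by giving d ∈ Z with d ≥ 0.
(120, 456) = (24); d = 24

In the PID Z, (a, b) is generated by gcd(a, b). Compute gcd(456, 120) with the extended Euclidean algorithm, tracking rows (r, s, t) with s·456 + t·120 = r:
  row A: (456, 1, 0)   [1·456 + 0·120 = 456]
  row B: (120, 0, 1)   [0·456 + 1·120 = 120]
  456 = 3·120 + 96   → row C = row A − 3·row B = (96, 1, −3)   [check: 1·456 − 3·120 = 96]
  120 = 1·96 + 24   → row D = row B − 1·row C = (24, −1, 4)   [check: −1·456 + 4·120 = 24]
  96 = 4·24 + 0   → remainder 0, stop. gcd = 24 (last nonzero row D).
So gcd(120, 456) = 24, with Bézout identity −1·456 + 4·120 = 24. Containment (⊇): the Bézout identity exhibits 24 as an element of (120, 456), giving (24) ⊆ (120, 456). Containment (⊆): since 24 | 120 and 24 | 456 (120 = 24·5, 456 = 24·19), every Z-linear combination of 120 and 456 is divisible by 24, so (120, 456) ⊆ (24). Therefore (120, 456) = (24), d = 24.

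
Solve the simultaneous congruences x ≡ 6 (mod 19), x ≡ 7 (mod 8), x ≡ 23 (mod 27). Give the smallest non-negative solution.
x ≡ 671 (mod 4104); the representative in [0, 4104) is 671

The moduli 19, 8, 27 are pairwise coprime, so by the CRT there is a unique solution mod 19·8·27 = 4104.
Solve by successive substitution. Start with x ≡ 6 (mod 19).
  Combine with x ≡ 7 (mod 8): write x = 6 + 19·t and require 6 + 19·t ≡ 7 (mod 8), i.e. 19·t ≡ 7 − 6 ≡ 1 (mod 8). Since 19^(−1) ≡ 3 (mod 8) (19 ≡ 3 (mod 8)), t ≡ 3·1 ≡ 3 (mod 8). So x ≡ 6 + 19·3 = 63 (mod 152).
  Combine with x ≡ 23 (mod 27): write x = 63 + 152·t and require 63 + 152·t ≡ 23 (mod 27), i.e. 152·t ≡ 23 − 63 ≡ 14 (mod 27). Since 152^(−1) ≡ 8 (mod 27) (152 ≡ 17 (mod 27)), t ≡ 8·14 ≡ 4 (mod 27). So x ≡ 63 + 152·4 = 671 (mod 4104).
Unique solution in [0, 4104): x = 671.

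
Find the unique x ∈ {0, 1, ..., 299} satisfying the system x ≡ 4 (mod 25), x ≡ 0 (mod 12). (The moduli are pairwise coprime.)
x ≡ 204 (mod 300); the representative in [0, 300) is 204

The moduli 25, 12 are pairwise coprime, so by the CRT there is a unique solution mod 25·12 = 300.
Solve by successive substitution. Start with x ≡ 4 (mod 25).
  Combine with x ≡ 0 (mod 12): write x = 4 + 25·t and require 4 + 25·t ≡ 0 (mod 12), i.e. 25·t ≡ 0 − 4 ≡ 8 (mod 12). Since 25^(−1) ≡ 1 (mod 12) (25 ≡ 1 (mod 12)), t ≡ 1·8 ≡ 8 (mod 12). So x ≡ 4 + 25·8 = 204 (mod 300).
Unique solution in [0, 300): x = 204.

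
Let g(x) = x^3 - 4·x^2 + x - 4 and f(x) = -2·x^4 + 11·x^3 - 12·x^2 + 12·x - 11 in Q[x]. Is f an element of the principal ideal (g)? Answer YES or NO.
In Q[x] the ideal (g) consists of all multiples of g, so f ∈ (g) iff g | f, i.e. iff the remainder of f on division by g is 0. Divide f by g (g is monic, so eliminate the leading term of the running remainder at each step):
  leading term -2·x^4: subtract (-2·x)·g(x) = -2·x^4 + 8·x^3 - 2·x^2 + 8·x, leaving 3·x^3 - 10·x^2 + 4·x - 11
  leading term 3·x^3: subtract (3)·g(x) = 3·x^3 - 12·x^2 + 3·x - 12, leaving 2·x^2 + x + 1
The remainder r(x) = 2·x^2 + x + 1 ≠ 0 (and deg r < deg g), so g ∤ f, i.e. f ∉ (g).

Final answer: NO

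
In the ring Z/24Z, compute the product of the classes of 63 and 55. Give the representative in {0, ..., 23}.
Reduce the factors first: 63 ≡ 15, 55 ≡ 7 (mod 24), so 63 · 55 ≡ 15 · 7 (mod 24). 15 · 7 = 105. Dividing by 24: 105 = 4·24 + 9. So (63 · 55) mod 24 = 9.

Final answer: 9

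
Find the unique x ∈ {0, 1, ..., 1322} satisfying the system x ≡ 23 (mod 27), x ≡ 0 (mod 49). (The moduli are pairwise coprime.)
The moduli 27, 49 are pairwise coprime, so by the CRT there is a unique solution mod 27·49 = 1323.
Solve by successive substitution. Start with x ≡ 23 (mod 27).
  Combine with x ≡ 0 (mod 49): write x = 23 + 27·t and require 23 + 27·t ≡ 0 (mod 49), i.e. 27·t ≡ 0 − 23 ≡ 26 (mod 49). Since 27^(−1) ≡ 20 (mod 49), t ≡ 20·26 ≡ 30 (mod 49). So x ≡ 23 + 27·30 = 833 (mod 1323).
Unique solution in [0, 1323): x = 833.

Final answer: x ≡ 833 (mod 1323); the representative in [0, 1323) is 833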